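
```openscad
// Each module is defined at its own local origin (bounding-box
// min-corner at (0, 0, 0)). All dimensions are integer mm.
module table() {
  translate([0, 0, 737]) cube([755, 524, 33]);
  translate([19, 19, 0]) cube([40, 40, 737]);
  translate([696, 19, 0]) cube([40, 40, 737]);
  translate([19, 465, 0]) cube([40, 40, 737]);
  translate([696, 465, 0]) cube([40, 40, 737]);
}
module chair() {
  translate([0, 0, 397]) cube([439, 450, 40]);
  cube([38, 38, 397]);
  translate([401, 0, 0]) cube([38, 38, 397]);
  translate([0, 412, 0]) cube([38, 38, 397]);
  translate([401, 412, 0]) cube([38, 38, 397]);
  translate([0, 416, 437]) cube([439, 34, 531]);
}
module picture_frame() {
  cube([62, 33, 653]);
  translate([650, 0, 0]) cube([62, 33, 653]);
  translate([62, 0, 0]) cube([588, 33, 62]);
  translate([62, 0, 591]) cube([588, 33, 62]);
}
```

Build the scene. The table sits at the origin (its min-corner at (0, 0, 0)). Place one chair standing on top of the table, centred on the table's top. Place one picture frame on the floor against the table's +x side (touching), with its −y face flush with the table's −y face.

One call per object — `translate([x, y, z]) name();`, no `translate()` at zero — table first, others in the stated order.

table();
translate([158, 37, 770]) chair();
translate([755, 0, 0]) picture_frame();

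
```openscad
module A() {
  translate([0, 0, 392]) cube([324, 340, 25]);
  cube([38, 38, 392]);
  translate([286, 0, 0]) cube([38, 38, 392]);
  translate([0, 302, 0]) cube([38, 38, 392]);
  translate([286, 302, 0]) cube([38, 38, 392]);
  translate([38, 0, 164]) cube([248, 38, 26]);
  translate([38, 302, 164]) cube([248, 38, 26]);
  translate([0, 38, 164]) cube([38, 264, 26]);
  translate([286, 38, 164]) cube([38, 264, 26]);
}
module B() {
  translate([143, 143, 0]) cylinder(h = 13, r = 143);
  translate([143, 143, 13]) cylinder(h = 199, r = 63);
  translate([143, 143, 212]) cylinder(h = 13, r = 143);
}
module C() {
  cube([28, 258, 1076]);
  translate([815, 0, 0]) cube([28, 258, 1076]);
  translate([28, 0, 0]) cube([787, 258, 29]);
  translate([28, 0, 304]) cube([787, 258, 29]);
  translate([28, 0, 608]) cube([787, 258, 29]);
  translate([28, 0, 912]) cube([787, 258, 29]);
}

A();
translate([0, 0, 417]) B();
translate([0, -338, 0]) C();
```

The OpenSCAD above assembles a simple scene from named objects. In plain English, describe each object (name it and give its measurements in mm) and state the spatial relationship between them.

A is a four-legged stool. The seat is 324×340 mm, 25 mm thick, top at z = 417 mm. It stands on four square legs, each 38×38 mm in cross-section, from z = 0 to the seat underside, each flush with a corner of the seat. Four stretchers, 38 mm wide and 26 mm tall, connect adjacent legs with their undersides at z = 164 mm, each running between the inner faces of the legs it joins and aligned with the legs' outer faces on the other axis.

B is a spool: two coaxial disc flanges of radius 143 mm and thickness 13 mm, joined by a core cylinder of radius 63 mm and height 199 mm. The lower flange rests on z = 0 and the three cylinders share a vertical axis.

C is a bookshelf 843 mm wide overall, 258 mm deep and 1076 mm tall. The two sides are 28 mm thick vertical panels. 4 horizontal shelves of 29 mm thickness span between the inner faces of the sides; the lowest shelf sits on the floor and shelves are stacked with a clear vertical gap of 275 mm between each pair.

The spool is on top of the stool. The bookshelf is on the floor beside the stool on its −y side.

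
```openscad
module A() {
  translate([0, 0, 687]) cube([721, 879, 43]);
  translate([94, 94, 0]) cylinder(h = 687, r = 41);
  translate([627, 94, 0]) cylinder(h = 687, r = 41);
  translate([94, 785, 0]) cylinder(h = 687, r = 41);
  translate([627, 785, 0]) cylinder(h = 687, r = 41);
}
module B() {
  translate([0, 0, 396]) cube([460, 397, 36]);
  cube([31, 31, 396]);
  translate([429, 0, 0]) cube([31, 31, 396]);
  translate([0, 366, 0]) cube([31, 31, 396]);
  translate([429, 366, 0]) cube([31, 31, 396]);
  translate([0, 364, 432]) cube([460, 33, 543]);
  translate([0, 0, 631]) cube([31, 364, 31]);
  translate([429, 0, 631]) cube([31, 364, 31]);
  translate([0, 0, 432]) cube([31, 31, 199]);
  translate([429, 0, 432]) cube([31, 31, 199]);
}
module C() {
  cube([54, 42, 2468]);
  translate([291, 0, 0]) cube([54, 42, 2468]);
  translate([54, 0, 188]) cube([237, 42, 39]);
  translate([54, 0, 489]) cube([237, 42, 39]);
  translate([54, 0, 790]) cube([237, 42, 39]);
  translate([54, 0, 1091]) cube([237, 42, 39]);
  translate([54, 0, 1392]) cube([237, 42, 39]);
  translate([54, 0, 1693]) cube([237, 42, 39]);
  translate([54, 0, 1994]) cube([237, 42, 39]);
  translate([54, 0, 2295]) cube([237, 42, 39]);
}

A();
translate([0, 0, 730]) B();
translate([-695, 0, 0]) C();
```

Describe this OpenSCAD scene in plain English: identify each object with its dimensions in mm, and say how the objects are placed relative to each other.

A is a table with a 721×879 mm rectangular top, 43 mm thick, top surface at z = 730 mm, supported by four round legs of 82 mm diameter, each leg's bounding box inset 53 mm from the nearest pair of top edges, running from the floor.

B is a chair. The seat is a 460×397×36 mm slab with its top at z = 432 mm, on four 31×31 mm corner legs (flush with the seat edges, standing on z = 0). A flat backrest 33 mm thick, 543 mm tall, spans the full seat width and rises from the seat top along its +y edge, rear face flush with the rear of the seat. Two armrests of 31×31 mm section run along each side from the seat's front edge to the front of the backrest, top faces 230 mm above the seat top and outer faces flush with the seat's x-edges; a 31×31 mm post under the front of each armrest stands on the seat at the front corner.

C is a wooden ladder with two side rails of 54×42 mm section and 2468 mm height, set 345 mm apart overall. Between them run 8 rectangular rungs (42 mm deep, 39 mm thick), front faces flush with the rails' −y face. The bottom of the first rung is 188 mm above the floor and each subsequent rung is 301 mm higher than the one below.

The chair is on top of the table. The ladder is on the floor beside the table on its −x side.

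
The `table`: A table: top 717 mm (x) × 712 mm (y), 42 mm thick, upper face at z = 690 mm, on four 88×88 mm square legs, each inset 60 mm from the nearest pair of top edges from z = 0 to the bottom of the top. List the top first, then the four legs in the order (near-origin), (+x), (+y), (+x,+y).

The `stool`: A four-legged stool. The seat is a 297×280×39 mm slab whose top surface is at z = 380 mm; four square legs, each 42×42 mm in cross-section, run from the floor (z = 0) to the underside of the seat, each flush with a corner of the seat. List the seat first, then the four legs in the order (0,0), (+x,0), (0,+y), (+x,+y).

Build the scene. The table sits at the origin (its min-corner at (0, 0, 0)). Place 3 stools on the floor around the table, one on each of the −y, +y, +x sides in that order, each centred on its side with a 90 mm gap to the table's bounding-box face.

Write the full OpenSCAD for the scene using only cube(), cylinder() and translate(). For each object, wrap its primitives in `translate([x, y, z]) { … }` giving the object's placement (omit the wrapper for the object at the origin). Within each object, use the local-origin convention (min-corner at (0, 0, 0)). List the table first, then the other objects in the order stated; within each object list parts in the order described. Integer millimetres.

translate([0, 0, 648]) cube([717, 712, 42]);
translate([60, 60, 0]) cube([88, 88, 648]);
translate([569, 60, 0]) cube([88, 88, 648]);
translate([60, 564, 0]) cube([88, 88, 648]);
translate([569, 564, 0]) cube([88, 88, 648]);
translate([210, -370, 0]) {
  translate([0, 0, 341]) cube([297, 280, 39]);
  cube([42, 42, 341]);
  translate([255, 0, 0]) cube([42, 42, 341]);
  translate([0, 238, 0]) cube([42, 42, 341]);
  translate([255, 238, 0]) cube([42, 42, 341]);
}
translate([210, 802, 0]) {
  translate([0, 0, 341]) cube([297, 280, 39]);
  cube([42, 42, 341]);
  translate([255, 0, 0]) cube([42, 42, 341]);
  translate([0, 238, 0]) cube([42, 42, 341]);
  translate([255, 238, 0]) cube([42, 42, 341]);
}
translate([807, 216, 0]) {
  translate([0, 0, 341]) cube([297, 280, 39]);
  cube([42, 42, 341]);
  translate([255, 0, 0]) cube([42, 42, 341]);
  translate([0, 238, 0]) cube([42, 42, 341]);
  translate([255, 238, 0]) cube([42, 42, 341]);
}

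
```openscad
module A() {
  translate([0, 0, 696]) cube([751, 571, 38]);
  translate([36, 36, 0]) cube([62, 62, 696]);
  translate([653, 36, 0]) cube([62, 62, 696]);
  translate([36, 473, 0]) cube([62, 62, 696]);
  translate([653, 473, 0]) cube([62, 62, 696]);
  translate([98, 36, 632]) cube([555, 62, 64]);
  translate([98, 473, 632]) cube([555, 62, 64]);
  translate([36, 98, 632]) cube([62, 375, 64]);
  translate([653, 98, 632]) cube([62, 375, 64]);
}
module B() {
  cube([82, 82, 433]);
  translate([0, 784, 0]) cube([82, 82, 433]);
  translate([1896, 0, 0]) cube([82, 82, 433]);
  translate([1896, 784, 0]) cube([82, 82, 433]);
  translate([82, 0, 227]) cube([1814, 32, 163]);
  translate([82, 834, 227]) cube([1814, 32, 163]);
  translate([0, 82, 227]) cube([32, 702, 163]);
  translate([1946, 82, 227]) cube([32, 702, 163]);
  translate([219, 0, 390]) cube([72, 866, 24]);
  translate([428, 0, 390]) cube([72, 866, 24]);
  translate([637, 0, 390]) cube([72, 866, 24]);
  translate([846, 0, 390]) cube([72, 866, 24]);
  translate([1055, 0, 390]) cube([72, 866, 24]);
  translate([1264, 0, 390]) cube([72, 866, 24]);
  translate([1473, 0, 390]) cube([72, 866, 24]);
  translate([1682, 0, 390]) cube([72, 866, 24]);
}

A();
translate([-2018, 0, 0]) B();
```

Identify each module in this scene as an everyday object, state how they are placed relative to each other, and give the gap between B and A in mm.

The bed frame's nearest face is 40 mm from the table's −x face.

A is a table. B is a bed frame. The bed frame is on the floor beside the table on its −x side. The gap between the bed frame and the table is 40 mm.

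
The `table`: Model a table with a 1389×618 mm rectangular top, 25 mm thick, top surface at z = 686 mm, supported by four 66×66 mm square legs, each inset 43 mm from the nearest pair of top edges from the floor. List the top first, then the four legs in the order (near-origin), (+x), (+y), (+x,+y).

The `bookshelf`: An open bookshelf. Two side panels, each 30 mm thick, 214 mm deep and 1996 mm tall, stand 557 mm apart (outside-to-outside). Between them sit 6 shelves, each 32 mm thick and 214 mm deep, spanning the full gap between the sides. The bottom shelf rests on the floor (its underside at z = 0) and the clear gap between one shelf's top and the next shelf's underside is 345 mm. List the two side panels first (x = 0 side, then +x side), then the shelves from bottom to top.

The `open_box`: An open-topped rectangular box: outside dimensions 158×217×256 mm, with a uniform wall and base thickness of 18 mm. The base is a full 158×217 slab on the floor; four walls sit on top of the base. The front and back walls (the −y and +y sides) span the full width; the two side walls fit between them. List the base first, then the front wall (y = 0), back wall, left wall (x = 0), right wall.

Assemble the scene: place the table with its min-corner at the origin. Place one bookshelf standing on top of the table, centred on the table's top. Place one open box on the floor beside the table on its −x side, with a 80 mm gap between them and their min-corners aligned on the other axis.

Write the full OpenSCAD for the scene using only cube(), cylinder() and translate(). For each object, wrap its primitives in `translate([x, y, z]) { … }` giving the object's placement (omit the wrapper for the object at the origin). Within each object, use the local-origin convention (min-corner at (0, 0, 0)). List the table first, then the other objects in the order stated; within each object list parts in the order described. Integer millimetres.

translate([0, 0, 661]) cube([1389, 618, 25]);
translate([43, 43, 0]) cube([66, 66, 661]);
translate([1280, 43, 0]) cube([66, 66, 661]);
translate([43, 509, 0]) cube([66, 66, 661]);
translate([1280, 509, 0]) cube([66, 66, 661]);
translate([416, 202, 686]) {
  cube([30, 214, 1996]);
  translate([527, 0, 0]) cube([30, 214, 1996]);
  translate([30, 0, 0]) cube([497, 214, 32]);
  translate([30, 0, 377]) cube([497, 214, 32]);
  translate([30, 0, 754]) cube([497, 214, 32]);
  translate([30, 0, 1131]) cube([497, 214, 32]);
  translate([30, 0, 1508]) cube([497, 214, 32]);
  translate([30, 0, 1885]) cube([497, 214, 32]);
}
translate([-238, 0, 0]) {
  cube([158, 217, 18]);
  translate([0, 0, 18]) cube([158, 18, 238]);
  translate([0, 199, 18]) cube([158, 18, 238]);
  translate([0, 18, 18]) cube([18, 181, 238]);
  translate([140, 18, 18]) cube([18, 181, 238]);
}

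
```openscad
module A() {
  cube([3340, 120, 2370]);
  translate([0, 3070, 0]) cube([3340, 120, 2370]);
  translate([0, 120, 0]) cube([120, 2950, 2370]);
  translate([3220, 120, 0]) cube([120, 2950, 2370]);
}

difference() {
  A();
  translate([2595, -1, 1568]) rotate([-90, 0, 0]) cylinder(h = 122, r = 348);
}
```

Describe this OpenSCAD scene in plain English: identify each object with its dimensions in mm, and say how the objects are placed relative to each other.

A is a box-shaped house frame (walls only): outside footprint 3340×3190 mm, wall height 2370 mm, wall thickness 120 mm. The two y-facing walls run the full x-width; the two x-facing walls fit between the inner faces of the y-facing walls.

The house frame has a circular hole of radius 348 mm through its front wall, centred at (x = 2595, z = 1568).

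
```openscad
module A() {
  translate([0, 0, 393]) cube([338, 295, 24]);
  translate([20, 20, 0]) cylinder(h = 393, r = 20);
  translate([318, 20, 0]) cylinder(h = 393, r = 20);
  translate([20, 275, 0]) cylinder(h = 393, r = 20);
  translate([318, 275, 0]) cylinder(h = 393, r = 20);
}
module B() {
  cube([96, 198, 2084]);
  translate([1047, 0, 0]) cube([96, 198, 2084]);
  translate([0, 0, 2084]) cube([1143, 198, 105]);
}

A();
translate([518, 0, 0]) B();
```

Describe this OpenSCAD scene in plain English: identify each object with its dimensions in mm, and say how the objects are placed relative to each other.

A is a four-legged stool. The seat is 338×295 mm, 24 mm thick, top at z = 417 mm. It stands on four round legs, each 40 mm in diameter, from z = 0 to the seat underside, each leg's axis is inset half a diameter from the nearest pair of seat edges (so the leg's bounding box is flush with the corner).

B is a rectangular door frame: two vertical jambs of 96×198 mm section, 2084 mm tall, with a clear opening 951 mm wide between their inner faces. A header 105 mm tall and 198 mm deep lies on top of the jambs and spans the full outside width.

The door frame is on the floor beside the stool on its +x side.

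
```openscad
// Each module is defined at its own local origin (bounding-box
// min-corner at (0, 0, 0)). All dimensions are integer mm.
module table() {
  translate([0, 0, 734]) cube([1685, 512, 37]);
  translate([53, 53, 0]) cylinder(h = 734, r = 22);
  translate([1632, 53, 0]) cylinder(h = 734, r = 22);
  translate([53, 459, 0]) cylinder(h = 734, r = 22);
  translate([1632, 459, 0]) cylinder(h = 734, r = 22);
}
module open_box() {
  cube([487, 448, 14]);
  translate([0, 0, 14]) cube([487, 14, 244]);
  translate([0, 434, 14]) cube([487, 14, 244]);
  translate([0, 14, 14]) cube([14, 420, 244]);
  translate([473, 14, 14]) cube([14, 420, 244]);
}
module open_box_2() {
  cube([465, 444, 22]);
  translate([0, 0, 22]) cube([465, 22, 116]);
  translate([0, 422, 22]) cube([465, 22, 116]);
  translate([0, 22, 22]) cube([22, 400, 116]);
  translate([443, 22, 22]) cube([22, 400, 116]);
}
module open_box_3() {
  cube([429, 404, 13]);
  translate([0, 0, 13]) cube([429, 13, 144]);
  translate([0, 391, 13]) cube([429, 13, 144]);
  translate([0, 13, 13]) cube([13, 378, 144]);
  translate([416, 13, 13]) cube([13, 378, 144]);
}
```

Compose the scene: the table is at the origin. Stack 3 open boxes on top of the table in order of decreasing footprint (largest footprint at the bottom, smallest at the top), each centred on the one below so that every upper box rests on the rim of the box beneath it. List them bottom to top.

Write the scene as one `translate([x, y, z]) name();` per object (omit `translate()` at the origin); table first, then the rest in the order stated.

table();
translate([599, 32, 771]) open_box();
translate([610, 34, 1029]) open_box_2();
translate([628, 54, 1167]) open_box_3();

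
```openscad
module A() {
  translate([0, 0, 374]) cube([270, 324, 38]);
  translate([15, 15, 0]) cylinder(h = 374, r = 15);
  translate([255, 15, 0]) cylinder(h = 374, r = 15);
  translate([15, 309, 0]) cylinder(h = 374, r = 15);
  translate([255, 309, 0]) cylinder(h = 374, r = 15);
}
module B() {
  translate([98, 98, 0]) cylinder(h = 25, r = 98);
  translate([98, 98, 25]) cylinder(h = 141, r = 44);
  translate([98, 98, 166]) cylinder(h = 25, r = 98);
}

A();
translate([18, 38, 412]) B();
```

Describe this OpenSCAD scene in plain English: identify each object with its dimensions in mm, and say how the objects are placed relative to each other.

A is a simple wooden stool: a rectangular seat 270 mm (x) by 324 mm (y), 38 mm thick, top face at z = 412 mm, on four round legs, each 30 mm in diameter. The legs rest on z = 0, each leg's axis is inset half a diameter from the nearest pair of seat edges (so the leg's bounding box is flush with the corner).

B is a spool: two coaxial disc flanges of radius 98 mm and thickness 25 mm, joined by a core cylinder of radius 44 mm and height 141 mm. The lower flange rests on z = 0 and the three cylinders share a vertical axis.

The spool is on top of the stool.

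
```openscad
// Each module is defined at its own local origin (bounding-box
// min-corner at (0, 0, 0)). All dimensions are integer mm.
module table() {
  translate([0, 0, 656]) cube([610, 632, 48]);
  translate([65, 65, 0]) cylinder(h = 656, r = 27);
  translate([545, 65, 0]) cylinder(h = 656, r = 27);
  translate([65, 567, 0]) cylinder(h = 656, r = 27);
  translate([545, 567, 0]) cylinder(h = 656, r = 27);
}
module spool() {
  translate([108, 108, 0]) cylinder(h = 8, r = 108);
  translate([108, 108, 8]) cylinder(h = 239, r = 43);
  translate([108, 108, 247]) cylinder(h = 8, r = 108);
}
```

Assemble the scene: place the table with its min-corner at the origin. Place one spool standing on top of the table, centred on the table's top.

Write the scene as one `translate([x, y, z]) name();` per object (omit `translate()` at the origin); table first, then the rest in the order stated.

table();
translate([197, 208, 704]) spool();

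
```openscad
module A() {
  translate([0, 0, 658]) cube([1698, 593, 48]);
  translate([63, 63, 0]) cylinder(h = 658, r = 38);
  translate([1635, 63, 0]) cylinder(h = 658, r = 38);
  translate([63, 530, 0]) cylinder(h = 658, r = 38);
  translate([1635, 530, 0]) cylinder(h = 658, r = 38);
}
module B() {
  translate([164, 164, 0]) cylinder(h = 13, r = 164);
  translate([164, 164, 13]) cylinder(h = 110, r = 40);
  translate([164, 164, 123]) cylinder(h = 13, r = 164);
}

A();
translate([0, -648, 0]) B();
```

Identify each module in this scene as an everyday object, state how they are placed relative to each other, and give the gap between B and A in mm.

The spool's nearest face is 320 mm from the table's −y face.

A is a table. B is a spool. The spool is on the floor beside the table on its −y side. The gap between the spool and the table is 320 mm.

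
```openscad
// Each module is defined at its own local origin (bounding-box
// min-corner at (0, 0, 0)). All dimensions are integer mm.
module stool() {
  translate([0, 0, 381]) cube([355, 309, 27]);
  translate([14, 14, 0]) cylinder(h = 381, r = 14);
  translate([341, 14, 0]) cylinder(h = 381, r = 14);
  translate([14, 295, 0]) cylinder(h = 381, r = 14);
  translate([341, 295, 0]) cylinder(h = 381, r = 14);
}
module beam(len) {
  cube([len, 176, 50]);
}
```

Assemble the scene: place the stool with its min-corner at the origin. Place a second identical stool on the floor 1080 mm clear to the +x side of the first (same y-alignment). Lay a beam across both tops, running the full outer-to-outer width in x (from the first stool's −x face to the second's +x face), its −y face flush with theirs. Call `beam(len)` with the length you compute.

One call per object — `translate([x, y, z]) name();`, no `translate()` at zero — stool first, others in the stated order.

stool();
translate([1435, 0, 0]) stool();
translate([0, 0, 408]) beam(1790);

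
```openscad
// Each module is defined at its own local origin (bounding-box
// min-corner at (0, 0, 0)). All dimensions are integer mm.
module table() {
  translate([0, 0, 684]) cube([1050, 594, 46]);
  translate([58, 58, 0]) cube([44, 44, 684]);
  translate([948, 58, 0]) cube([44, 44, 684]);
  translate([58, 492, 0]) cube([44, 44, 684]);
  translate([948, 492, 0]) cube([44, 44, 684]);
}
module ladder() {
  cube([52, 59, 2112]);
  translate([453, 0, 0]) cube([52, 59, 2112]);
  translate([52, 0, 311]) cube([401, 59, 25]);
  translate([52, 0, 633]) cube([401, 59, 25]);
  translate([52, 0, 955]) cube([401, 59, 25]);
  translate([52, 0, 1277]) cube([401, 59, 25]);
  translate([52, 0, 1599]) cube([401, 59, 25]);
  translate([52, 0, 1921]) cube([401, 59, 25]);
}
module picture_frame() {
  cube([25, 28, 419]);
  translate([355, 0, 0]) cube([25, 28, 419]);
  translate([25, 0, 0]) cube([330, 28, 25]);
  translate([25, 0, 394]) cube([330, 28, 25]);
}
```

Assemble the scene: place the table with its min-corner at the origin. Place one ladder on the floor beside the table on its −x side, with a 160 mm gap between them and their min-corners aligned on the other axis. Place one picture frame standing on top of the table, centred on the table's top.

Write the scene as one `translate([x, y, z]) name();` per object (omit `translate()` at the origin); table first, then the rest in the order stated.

table();
translate([-665, 0, 0]) ladder();
translate([335, 283, 730]) picture_frame();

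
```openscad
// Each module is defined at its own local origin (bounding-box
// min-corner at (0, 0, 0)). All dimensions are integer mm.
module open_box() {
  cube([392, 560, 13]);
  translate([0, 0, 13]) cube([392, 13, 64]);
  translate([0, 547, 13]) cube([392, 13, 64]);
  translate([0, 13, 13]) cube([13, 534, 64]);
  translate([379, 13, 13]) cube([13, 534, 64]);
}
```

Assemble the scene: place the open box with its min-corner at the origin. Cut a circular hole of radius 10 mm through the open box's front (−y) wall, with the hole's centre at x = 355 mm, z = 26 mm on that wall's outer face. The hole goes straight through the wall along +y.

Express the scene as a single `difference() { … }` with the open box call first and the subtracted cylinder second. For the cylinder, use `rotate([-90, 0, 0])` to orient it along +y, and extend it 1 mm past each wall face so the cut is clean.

difference() {
  open_box();
  translate([355, -1, 26]) rotate([-90, 0, 0]) cylinder(h = 15, r = 10);
}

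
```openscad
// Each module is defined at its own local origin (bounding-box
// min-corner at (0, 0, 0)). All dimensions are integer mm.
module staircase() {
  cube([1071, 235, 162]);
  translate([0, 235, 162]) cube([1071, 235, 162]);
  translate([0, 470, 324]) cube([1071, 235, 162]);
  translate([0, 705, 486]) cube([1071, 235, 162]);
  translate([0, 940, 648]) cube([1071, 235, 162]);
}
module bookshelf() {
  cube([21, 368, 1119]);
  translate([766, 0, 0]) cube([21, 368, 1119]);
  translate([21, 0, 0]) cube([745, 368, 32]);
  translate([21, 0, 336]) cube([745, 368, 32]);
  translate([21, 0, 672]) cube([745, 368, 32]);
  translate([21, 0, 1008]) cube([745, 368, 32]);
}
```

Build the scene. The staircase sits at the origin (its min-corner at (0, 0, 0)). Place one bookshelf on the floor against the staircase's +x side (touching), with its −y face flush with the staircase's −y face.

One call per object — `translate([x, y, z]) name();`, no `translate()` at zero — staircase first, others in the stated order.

staircase();
translate([1071, 0, 0]) bookshelf();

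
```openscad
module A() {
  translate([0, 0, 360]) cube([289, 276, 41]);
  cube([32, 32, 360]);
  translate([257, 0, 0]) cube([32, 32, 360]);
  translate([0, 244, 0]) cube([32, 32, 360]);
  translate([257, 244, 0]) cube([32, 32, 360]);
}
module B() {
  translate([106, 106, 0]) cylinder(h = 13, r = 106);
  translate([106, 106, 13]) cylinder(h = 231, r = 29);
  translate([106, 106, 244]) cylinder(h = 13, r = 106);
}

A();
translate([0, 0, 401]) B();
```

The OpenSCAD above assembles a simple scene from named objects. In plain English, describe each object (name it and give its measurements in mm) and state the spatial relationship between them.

A is a four-legged stool. The seat is a 289×276×41 mm slab whose top surface is at z = 401 mm; four square legs, each 32×32 mm in cross-section, run from the floor (z = 0) to the underside of the seat, each flush with a corner of the seat.

B is a spool: two coaxial disc flanges of radius 106 mm and thickness 13 mm, joined by a core cylinder of radius 29 mm and height 231 mm. The lower flange rests on z = 0 and the three cylinders share a vertical axis.

The spool is on top of the stool.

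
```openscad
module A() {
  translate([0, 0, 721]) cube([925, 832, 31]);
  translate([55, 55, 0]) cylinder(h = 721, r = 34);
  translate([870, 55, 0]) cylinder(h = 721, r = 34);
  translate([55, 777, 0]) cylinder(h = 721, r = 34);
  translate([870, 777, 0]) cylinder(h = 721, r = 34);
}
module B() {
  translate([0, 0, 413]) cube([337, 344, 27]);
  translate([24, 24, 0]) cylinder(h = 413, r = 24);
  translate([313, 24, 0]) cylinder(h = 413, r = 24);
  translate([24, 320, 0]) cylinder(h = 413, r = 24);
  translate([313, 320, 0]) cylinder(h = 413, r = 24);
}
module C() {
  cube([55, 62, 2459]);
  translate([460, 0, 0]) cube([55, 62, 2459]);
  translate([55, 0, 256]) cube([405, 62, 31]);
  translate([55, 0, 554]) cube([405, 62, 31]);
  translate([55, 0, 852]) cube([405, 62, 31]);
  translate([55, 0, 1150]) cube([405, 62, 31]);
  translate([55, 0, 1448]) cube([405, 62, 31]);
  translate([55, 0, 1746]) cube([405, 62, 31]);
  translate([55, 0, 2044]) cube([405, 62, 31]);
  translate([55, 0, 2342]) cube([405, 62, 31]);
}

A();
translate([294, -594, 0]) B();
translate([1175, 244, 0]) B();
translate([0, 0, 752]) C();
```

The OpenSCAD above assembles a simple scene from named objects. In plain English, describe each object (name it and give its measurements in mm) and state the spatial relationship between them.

A is a table: top 925 mm (x) × 832 mm (y), 31 mm thick, upper face at z = 752 mm, on four round legs of 68 mm diameter, each leg's bounding box inset 21 mm from the nearest pair of top edges, running from z = 0 to the bottom of the top.

B is a four-legged stool. The seat is 337×344 mm, 27 mm thick, top at z = 440 mm. It stands on four round legs, each 48 mm in diameter, from z = 0 to the seat underside, each leg's axis is inset half a diameter from the nearest pair of seat edges (so the leg's bounding box is flush with the corner).

C is a wooden ladder with two side rails of 55×62 mm section and 2459 mm height, set 515 mm apart overall. Between them run 8 rectangular rungs (62 mm deep, 31 mm thick), front faces flush with the rails' −y face. The bottom of the first rung is 256 mm above the floor and each subsequent rung is 298 mm higher than the one below.

Two stools sit around the table at the −y, +x sides. The ladder is on top of the table.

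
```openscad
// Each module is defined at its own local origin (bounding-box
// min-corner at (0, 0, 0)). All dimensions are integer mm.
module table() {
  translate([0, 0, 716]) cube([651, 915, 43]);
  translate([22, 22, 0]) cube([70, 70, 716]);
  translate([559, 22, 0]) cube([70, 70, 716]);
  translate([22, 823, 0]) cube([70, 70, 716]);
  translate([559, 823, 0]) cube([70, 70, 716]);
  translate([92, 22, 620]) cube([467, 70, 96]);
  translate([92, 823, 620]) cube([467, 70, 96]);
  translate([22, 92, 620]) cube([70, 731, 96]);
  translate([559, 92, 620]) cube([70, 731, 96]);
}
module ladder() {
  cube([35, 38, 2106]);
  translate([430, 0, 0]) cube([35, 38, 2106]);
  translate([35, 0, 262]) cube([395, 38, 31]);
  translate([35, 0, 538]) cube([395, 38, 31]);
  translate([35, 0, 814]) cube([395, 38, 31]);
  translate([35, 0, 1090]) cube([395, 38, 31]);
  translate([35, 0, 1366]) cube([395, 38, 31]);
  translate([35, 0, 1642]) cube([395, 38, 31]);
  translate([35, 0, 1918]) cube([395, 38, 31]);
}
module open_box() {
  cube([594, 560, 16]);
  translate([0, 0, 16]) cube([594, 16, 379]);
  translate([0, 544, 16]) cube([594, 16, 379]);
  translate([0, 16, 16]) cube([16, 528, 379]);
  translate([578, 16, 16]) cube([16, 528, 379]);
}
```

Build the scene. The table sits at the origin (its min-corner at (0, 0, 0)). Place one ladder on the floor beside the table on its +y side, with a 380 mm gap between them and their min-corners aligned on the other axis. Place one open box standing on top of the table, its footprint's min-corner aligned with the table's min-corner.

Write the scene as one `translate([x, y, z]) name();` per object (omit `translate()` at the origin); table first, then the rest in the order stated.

table();
translate([0, 1295, 0]) ladder();
translate([0, 0, 759]) open_box();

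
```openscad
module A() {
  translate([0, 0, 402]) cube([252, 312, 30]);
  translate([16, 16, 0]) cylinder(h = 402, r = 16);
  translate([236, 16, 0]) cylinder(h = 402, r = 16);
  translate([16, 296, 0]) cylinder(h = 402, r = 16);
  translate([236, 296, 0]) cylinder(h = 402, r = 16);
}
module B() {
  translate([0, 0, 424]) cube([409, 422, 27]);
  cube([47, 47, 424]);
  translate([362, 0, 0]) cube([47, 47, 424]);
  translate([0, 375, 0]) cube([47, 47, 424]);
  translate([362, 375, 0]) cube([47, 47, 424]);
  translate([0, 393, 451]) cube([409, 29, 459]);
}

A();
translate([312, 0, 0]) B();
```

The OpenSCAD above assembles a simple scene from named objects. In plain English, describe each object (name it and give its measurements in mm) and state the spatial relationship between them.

A is a simple wooden stool: a rectangular seat 252 mm (x) by 312 mm (y), 30 mm thick, top face at z = 432 mm, on four round legs, each 32 mm in diameter. The legs rest on z = 0, each leg's axis is inset half a diameter from the nearest pair of seat edges (so the leg's bounding box is flush with the corner).

B is a chair. The seat is a 409×422×27 mm slab with its top at z = 451 mm, on four 47×47 mm corner legs (flush with the seat edges, standing on z = 0). A flat backrest 29 mm thick, 459 mm tall, spans the full seat width and rises from the seat top along its +y edge, rear face flush with the rear of the seat.

The chair is on the floor beside the stool on its +x side.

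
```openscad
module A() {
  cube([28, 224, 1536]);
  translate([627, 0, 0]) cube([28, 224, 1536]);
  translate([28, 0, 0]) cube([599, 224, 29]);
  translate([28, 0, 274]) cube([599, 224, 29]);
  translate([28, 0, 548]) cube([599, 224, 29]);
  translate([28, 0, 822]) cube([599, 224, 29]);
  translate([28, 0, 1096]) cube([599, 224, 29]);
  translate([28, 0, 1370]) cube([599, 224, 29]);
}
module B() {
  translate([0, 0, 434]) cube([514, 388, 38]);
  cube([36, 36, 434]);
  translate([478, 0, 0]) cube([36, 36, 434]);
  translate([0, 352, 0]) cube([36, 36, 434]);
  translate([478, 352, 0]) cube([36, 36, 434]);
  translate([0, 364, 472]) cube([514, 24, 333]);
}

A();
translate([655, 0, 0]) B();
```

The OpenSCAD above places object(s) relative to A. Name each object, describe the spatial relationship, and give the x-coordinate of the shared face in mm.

The bookshelf's +x face and the chair's −x face are both at x = 655 mm.

A is a bookshelf. B is a chair. The chair is against the bookshelf's +x side, with their −y faces flush. The x-coordinate of the shared face is 655 mm.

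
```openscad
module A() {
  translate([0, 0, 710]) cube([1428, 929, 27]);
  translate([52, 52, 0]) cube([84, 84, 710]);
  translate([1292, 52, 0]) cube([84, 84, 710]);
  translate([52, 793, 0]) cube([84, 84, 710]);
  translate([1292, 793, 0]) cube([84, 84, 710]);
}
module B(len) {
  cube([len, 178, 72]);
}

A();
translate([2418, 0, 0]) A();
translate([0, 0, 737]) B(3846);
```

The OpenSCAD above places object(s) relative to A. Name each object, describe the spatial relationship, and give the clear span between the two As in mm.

A is a table. B is a beam. A beam spans the tops of two tables. The clear span between the two tables is 990 mm.

Second table starts at x = 2418; first ends at x = 1428; clear span = 2418 − 1428 = 990 mm.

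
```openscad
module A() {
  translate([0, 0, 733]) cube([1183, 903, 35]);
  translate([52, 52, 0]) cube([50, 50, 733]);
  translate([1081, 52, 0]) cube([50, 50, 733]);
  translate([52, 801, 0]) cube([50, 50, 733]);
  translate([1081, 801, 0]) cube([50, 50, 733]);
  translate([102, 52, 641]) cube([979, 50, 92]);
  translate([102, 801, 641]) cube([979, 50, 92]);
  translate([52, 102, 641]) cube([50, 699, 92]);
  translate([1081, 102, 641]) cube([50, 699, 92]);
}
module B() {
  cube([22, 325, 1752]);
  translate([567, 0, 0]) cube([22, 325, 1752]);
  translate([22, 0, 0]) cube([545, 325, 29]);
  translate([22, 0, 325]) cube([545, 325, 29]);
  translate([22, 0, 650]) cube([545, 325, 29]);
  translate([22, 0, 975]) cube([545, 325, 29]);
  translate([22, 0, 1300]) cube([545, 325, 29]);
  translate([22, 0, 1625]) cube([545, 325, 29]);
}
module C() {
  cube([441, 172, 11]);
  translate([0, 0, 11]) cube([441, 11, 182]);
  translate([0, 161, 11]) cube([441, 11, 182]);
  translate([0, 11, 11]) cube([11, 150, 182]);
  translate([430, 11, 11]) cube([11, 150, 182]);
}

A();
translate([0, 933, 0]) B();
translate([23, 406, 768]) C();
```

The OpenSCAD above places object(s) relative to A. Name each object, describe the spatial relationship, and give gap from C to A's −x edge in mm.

The open box's min-x is at 23; the table's min-x is 0; gap = 23 mm.

A is a table. B is a bookshelf. C is an open box. The bookshelf is on the floor beside the table on its +y side. The open box is on top of the table. The gap from the open box to the table's −x edge is 23 mm.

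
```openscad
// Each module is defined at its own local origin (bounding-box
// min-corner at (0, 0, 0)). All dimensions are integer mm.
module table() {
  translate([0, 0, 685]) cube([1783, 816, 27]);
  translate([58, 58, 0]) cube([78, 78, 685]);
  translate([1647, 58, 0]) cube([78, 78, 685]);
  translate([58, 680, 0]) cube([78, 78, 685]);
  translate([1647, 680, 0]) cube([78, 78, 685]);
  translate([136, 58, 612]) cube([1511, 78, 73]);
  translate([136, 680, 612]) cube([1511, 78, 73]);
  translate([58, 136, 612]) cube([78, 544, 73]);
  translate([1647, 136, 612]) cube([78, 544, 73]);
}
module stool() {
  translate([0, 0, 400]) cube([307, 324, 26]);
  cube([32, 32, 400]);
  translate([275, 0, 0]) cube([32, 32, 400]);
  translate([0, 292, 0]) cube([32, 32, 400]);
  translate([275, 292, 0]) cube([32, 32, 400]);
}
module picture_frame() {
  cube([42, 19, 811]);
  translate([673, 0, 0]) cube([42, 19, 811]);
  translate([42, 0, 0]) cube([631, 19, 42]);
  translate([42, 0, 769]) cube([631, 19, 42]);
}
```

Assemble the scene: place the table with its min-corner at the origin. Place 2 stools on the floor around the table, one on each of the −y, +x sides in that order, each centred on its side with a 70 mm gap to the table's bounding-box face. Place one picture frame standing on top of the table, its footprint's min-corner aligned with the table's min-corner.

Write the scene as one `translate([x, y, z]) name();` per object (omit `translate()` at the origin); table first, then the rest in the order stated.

table();
translate([738, -394, 0]) stool();
translate([1853, 246, 0]) stool();
translate([0, 0, 712]) picture_frame();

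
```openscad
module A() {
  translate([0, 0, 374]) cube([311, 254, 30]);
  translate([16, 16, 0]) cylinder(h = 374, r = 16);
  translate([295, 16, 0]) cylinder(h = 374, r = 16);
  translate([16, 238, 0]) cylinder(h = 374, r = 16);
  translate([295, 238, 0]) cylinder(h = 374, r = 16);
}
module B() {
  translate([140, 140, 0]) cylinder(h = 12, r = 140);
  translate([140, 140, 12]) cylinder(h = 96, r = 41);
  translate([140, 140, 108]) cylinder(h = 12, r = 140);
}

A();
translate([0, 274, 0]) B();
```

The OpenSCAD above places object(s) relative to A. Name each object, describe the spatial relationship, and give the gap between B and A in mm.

The spool's nearest face is 20 mm from the stool's +y face.

A is a stool. B is a spool. The spool is on the floor beside the stool on its +y side. The gap between the spool and the stool is 20 mm.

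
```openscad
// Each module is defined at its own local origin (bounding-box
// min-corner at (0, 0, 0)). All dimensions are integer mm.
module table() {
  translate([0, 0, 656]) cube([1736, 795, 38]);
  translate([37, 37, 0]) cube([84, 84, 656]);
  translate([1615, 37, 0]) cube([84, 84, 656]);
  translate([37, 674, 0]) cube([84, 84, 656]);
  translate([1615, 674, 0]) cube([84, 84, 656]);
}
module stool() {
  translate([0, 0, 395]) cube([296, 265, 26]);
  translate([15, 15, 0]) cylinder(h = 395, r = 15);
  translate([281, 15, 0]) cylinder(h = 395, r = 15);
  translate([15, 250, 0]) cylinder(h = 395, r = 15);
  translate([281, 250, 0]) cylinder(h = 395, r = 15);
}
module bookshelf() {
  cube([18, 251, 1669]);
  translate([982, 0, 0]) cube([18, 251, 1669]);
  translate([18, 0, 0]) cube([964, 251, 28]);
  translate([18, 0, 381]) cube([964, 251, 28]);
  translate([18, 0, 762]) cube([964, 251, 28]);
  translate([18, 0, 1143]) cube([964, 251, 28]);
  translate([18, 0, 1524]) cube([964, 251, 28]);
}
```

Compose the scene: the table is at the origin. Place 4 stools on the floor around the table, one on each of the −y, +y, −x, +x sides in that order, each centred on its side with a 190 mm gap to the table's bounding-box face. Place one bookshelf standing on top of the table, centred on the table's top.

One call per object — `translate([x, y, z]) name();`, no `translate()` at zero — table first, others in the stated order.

table();
translate([720, -455, 0]) stool();
translate([720, 985, 0]) stool();
translate([-486, 265, 0]) stool();
translate([1926, 265, 0]) stool();
translate([368, 272, 694]) bookshelf();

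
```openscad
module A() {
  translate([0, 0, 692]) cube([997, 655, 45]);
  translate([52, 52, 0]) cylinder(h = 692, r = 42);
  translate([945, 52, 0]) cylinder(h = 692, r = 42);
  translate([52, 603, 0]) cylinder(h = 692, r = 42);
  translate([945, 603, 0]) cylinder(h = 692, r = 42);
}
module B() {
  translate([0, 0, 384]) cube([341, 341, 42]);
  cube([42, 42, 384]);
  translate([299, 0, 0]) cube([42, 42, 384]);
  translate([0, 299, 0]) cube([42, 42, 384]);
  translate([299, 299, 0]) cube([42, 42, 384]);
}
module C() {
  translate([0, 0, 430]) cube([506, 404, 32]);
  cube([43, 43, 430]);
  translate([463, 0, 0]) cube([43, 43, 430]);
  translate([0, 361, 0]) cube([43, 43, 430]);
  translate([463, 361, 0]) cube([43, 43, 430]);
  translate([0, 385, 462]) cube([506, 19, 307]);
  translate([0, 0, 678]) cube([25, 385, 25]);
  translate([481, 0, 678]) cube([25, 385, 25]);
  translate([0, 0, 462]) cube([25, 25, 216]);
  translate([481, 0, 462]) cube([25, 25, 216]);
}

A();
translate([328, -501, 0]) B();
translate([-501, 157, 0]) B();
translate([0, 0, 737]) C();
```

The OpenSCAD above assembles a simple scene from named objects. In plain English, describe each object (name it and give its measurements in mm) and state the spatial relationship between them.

A is a table with a 997×655 mm rectangular top, 45 mm thick, top surface at z = 737 mm, supported by four round legs of 84 mm diameter, each leg's bounding box inset 10 mm from the nearest pair of top edges, running from the floor.

B is a four-legged stool. The seat is 341×341 mm, 42 mm thick, top at z = 426 mm. It stands on four square legs, each 42×42 mm in cross-section, from z = 0 to the seat underside, each flush with a corner of the seat.

C is a chair. The seat is a 506×404×32 mm slab with its top at z = 462 mm, on four 43×43 mm corner legs (flush with the seat edges, standing on z = 0). A flat backrest 19 mm thick, 307 mm tall, spans the full seat width and rises from the seat top along its +y edge, rear face flush with the rear of the seat. Two armrests of 25×25 mm section run along each side from the seat's front edge to the front of the backrest, top faces 241 mm above the seat top and outer faces flush with the seat's x-edges; a 25×25 mm post under the front of each armrest stands on the seat at the front corner.

Two stools sit around the table at the −y, −x sides. The chair is on top of the table.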